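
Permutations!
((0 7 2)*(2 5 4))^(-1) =(0 2 4 5 7) =[2, 1, 4, 3, 5, 7, 6, 0]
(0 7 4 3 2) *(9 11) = [7, 1, 0, 2, 3, 5, 6, 4, 8, 11, 10, 9] = (0 7 4 3 2)(9 11)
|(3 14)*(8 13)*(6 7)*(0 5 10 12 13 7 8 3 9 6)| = 11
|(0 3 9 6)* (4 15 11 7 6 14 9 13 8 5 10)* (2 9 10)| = |(0 3 13 8 5 2 9 14 10 4 15 11 7 6)| = 14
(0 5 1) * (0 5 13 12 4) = (0 13 12 4)(1 5) = [13, 5, 2, 3, 0, 1, 6, 7, 8, 9, 10, 11, 4, 12]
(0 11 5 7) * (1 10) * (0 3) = [11, 10, 2, 0, 4, 7, 6, 3, 8, 9, 1, 5] = (0 11 5 7 3)(1 10)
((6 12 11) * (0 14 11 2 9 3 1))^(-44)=[14, 0, 9, 1, 4, 5, 12, 7, 8, 3, 10, 6, 2, 13, 11]=(0 14 11 6 12 2 9 3 1)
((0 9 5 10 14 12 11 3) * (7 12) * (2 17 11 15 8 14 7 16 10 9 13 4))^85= (0 13 4 2 17 11 3)(5 9)(7 12 15 8 14 16 10)= [13, 1, 17, 0, 2, 9, 6, 12, 14, 5, 7, 3, 15, 4, 16, 8, 10, 11]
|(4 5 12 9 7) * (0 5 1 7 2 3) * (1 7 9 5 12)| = |(0 12 5 1 9 2 3)(4 7)| = 14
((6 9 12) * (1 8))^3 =(12)(1 8) =[0, 8, 2, 3, 4, 5, 6, 7, 1, 9, 10, 11, 12]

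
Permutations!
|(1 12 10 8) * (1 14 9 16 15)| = |(1 12 10 8 14 9 16 15)| = 8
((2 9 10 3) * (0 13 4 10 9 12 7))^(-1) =(0 7 12 2 3 10 4 13) =[7, 1, 3, 10, 13, 5, 6, 12, 8, 9, 4, 11, 2, 0]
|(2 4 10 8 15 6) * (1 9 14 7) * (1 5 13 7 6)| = 9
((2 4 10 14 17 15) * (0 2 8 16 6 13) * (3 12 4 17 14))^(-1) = [13, 1, 0, 10, 12, 5, 16, 7, 15, 9, 4, 11, 3, 6, 14, 17, 8, 2] = (0 13 6 16 8 15 17 2)(3 10 4 12)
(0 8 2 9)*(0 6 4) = (0 8 2 9 6 4) = [8, 1, 9, 3, 0, 5, 4, 7, 2, 6]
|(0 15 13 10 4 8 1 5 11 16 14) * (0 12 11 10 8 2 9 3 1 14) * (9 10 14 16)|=|(0 15 13 8 16)(1 5 14 12 11 9 3)(2 10 4)|=105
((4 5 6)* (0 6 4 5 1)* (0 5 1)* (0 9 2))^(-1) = (0 2 9 4 5 1 6) = [2, 6, 9, 3, 5, 1, 0, 7, 8, 4]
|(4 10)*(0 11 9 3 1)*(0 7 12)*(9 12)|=|(0 11 12)(1 7 9 3)(4 10)|=12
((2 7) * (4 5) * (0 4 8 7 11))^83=(0 11 2 7 8 5 4)=[11, 1, 7, 3, 0, 4, 6, 8, 5, 9, 10, 2]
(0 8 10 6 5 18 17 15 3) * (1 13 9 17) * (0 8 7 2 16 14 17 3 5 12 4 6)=[7, 13, 16, 8, 6, 18, 12, 2, 10, 3, 0, 11, 4, 9, 17, 5, 14, 15, 1]=(0 7 2 16 14 17 15 5 18 1 13 9 3 8 10)(4 6 12)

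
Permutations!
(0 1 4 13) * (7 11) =[1, 4, 2, 3, 13, 5, 6, 11, 8, 9, 10, 7, 12, 0] =(0 1 4 13)(7 11)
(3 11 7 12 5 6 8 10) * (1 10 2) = (1 10 3 11 7 12 5 6 8 2) = [0, 10, 1, 11, 4, 6, 8, 12, 2, 9, 3, 7, 5]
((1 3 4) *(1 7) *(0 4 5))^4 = (0 3 7)(1 4 5) = [3, 4, 2, 7, 5, 1, 6, 0]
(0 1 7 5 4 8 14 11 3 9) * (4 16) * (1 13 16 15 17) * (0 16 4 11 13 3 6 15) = [3, 7, 2, 9, 8, 0, 15, 5, 14, 16, 10, 6, 12, 4, 13, 17, 11, 1] = (0 3 9 16 11 6 15 17 1 7 5)(4 8 14 13)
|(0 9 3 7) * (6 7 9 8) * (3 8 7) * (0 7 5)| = |(0 5)(3 9 8 6)| = 4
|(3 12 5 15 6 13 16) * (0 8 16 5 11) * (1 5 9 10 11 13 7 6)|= |(0 8 16 3 12 13 9 10 11)(1 5 15)(6 7)|= 18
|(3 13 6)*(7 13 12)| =5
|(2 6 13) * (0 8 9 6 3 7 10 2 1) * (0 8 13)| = |(0 13 1 8 9 6)(2 3 7 10)| = 12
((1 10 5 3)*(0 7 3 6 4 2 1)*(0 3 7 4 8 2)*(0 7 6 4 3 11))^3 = [0, 4, 5, 3, 8, 6, 1, 2, 10, 9, 7, 11] = (11)(1 4 8 10 7 2 5 6)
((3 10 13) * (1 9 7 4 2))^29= (1 2 4 7 9)(3 13 10)= [0, 2, 4, 13, 7, 5, 6, 9, 8, 1, 3, 11, 12, 10]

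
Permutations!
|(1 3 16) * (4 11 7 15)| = |(1 3 16)(4 11 7 15)| = 12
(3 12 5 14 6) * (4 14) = (3 12 5 4 14 6) = [0, 1, 2, 12, 14, 4, 3, 7, 8, 9, 10, 11, 5, 13, 6]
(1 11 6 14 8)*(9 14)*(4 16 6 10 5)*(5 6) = (1 11 10 6 9 14 8)(4 16 5) = [0, 11, 2, 3, 16, 4, 9, 7, 1, 14, 6, 10, 12, 13, 8, 15, 5]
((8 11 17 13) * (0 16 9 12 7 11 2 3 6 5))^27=[16, 1, 3, 6, 4, 0, 5, 11, 2, 12, 10, 17, 7, 8, 14, 15, 9, 13]=(0 16 9 12 7 11 17 13 8 2 3 6 5)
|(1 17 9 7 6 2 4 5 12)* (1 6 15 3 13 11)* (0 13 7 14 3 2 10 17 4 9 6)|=|(0 13 11 1 4 5 12)(2 9 14 3 7 15)(6 10 17)|=42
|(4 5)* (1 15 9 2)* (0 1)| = |(0 1 15 9 2)(4 5)| = 10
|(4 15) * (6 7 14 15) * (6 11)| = 6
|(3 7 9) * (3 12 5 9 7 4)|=6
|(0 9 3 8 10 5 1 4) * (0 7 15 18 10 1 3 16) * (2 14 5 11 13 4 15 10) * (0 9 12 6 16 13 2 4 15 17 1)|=|(0 12 6 16 9 13 15 18 4 7 10 11 2 14 5 3 8)(1 17)|=34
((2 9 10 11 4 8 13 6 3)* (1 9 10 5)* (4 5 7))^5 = (1 13 11 4 2 9 6 5 8 10 7 3) = [0, 13, 9, 1, 2, 8, 5, 3, 10, 6, 7, 4, 12, 11]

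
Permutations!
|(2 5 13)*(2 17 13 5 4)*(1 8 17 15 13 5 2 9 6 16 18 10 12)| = |(1 8 17 5 2 4 9 6 16 18 10 12)(13 15)| = 12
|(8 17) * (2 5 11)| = 6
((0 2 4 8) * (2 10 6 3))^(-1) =(0 8 4 2 3 6 10) =[8, 1, 3, 6, 2, 5, 10, 7, 4, 9, 0]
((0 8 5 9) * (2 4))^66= [5, 1, 2, 3, 4, 0, 6, 7, 9, 8]= (0 5)(8 9)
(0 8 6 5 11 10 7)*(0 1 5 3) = (0 8 6 3)(1 5 11 10 7) = [8, 5, 2, 0, 4, 11, 3, 1, 6, 9, 7, 10]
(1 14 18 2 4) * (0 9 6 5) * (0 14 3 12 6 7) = (0 9 7)(1 3 12 6 5 14 18 2 4) = [9, 3, 4, 12, 1, 14, 5, 0, 8, 7, 10, 11, 6, 13, 18, 15, 16, 17, 2]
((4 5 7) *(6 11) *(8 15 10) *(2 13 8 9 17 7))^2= (2 8 10 17 4)(5 13 15 9 7)= [0, 1, 8, 3, 2, 13, 6, 5, 10, 7, 17, 11, 12, 15, 14, 9, 16, 4]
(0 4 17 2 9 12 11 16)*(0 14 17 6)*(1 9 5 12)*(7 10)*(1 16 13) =(0 4 6)(1 9 16 14 17 2 5 12 11 13)(7 10) =[4, 9, 5, 3, 6, 12, 0, 10, 8, 16, 7, 13, 11, 1, 17, 15, 14, 2]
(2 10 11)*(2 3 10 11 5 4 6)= [0, 1, 11, 10, 6, 4, 2, 7, 8, 9, 5, 3]= (2 11 3 10 5 4 6)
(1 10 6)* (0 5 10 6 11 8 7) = (0 5 10 11 8 7)(1 6) = [5, 6, 2, 3, 4, 10, 1, 0, 7, 9, 11, 8]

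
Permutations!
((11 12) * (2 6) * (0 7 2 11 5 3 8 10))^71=(0 7 2 6 11 12 5 3 8 10)=[7, 1, 6, 8, 4, 3, 11, 2, 10, 9, 0, 12, 5]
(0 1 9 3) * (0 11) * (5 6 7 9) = (0 1 5 6 7 9 3 11) = [1, 5, 2, 11, 4, 6, 7, 9, 8, 3, 10, 0]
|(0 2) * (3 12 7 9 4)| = |(0 2)(3 12 7 9 4)| = 10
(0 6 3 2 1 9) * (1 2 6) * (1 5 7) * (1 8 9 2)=(0 5 7 8 9)(1 2)(3 6)=[5, 2, 1, 6, 4, 7, 3, 8, 9, 0]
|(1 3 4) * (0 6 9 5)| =|(0 6 9 5)(1 3 4)| =12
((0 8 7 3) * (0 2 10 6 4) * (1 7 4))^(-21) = (1 2)(3 6)(7 10) = [0, 2, 1, 6, 4, 5, 3, 10, 8, 9, 7]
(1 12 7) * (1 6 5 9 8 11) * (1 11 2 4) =(1 12 7 6 5 9 8 2 4) =[0, 12, 4, 3, 1, 9, 5, 6, 2, 8, 10, 11, 7]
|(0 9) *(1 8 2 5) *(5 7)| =|(0 9)(1 8 2 7 5)| =10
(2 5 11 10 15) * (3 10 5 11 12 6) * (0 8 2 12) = (0 8 2 11 5)(3 10 15 12 6) = [8, 1, 11, 10, 4, 0, 3, 7, 2, 9, 15, 5, 6, 13, 14, 12]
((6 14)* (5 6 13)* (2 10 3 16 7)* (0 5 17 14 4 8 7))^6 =(17)(0 2 6 3 8)(4 16 7 5 10) =[2, 1, 6, 8, 16, 10, 3, 5, 0, 9, 4, 11, 12, 13, 14, 15, 7, 17]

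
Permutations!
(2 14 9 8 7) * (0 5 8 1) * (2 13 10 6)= (0 5 8 7 13 10 6 2 14 9 1)= [5, 0, 14, 3, 4, 8, 2, 13, 7, 1, 6, 11, 12, 10, 9]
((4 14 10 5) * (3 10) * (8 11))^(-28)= [0, 1, 2, 5, 3, 14, 6, 7, 8, 9, 4, 11, 12, 13, 10]= (3 5 14 10 4)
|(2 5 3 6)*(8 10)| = 4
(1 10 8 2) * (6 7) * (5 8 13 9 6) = (1 10 13 9 6 7 5 8 2) = [0, 10, 1, 3, 4, 8, 7, 5, 2, 6, 13, 11, 12, 9]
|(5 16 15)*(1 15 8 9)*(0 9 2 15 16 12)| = |(0 9 1 16 8 2 15 5 12)| = 9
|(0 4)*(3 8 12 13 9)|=10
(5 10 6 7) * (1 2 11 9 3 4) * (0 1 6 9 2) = [1, 0, 11, 4, 6, 10, 7, 5, 8, 3, 9, 2] = (0 1)(2 11)(3 4 6 7 5 10 9)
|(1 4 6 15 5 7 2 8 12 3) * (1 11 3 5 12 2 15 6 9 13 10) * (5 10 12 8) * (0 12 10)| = 10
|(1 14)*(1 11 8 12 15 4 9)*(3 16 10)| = |(1 14 11 8 12 15 4 9)(3 16 10)| = 24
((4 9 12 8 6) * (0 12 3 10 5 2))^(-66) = (0 4 5 8 3)(2 6 10 12 9) = [4, 1, 6, 0, 5, 8, 10, 7, 3, 2, 12, 11, 9]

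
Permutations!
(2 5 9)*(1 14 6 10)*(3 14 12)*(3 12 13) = (1 13 3 14 6 10)(2 5 9) = [0, 13, 5, 14, 4, 9, 10, 7, 8, 2, 1, 11, 12, 3, 6]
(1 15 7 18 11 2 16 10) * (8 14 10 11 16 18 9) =(1 15 7 9 8 14 10)(2 18 16 11) =[0, 15, 18, 3, 4, 5, 6, 9, 14, 8, 1, 2, 12, 13, 10, 7, 11, 17, 16]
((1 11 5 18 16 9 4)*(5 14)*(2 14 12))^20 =(18) =[0, 1, 2, 3, 4, 5, 6, 7, 8, 9, 10, 11, 12, 13, 14, 15, 16, 17, 18]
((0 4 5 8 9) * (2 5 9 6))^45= (9)(2 5 8 6)= [0, 1, 5, 3, 4, 8, 2, 7, 6, 9]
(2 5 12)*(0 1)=(0 1)(2 5 12)=[1, 0, 5, 3, 4, 12, 6, 7, 8, 9, 10, 11, 2]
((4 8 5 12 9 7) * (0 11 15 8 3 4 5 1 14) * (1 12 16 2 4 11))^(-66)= (16)= [0, 1, 2, 3, 4, 5, 6, 7, 8, 9, 10, 11, 12, 13, 14, 15, 16]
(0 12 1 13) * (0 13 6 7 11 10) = (13)(0 12 1 6 7 11 10) = [12, 6, 2, 3, 4, 5, 7, 11, 8, 9, 0, 10, 1, 13]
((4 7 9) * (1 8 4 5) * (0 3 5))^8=(9)=[0, 1, 2, 3, 4, 5, 6, 7, 8, 9]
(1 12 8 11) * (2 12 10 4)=(1 10 4 2 12 8 11)=[0, 10, 12, 3, 2, 5, 6, 7, 11, 9, 4, 1, 8]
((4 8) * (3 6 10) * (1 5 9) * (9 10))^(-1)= (1 9 6 3 10 5)(4 8)= [0, 9, 2, 10, 8, 1, 3, 7, 4, 6, 5]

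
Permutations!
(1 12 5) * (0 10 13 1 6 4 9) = [10, 12, 2, 3, 9, 6, 4, 7, 8, 0, 13, 11, 5, 1] = (0 10 13 1 12 5 6 4 9)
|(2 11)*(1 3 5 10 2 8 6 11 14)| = 6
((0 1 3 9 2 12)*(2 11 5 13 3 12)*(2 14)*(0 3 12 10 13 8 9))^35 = (0 3 12 13 10 1)(2 14)(5 11 9 8) = [3, 0, 14, 12, 4, 11, 6, 7, 5, 8, 1, 9, 13, 10, 2]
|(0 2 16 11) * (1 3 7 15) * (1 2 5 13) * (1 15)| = 21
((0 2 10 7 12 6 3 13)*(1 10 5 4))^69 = (0 4 7 3 2 1 12 13 5 10 6) = [4, 12, 1, 2, 7, 10, 0, 3, 8, 9, 6, 11, 13, 5]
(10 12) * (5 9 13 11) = (5 9 13 11)(10 12) = [0, 1, 2, 3, 4, 9, 6, 7, 8, 13, 12, 5, 10, 11]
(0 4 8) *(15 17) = (0 4 8)(15 17) = [4, 1, 2, 3, 8, 5, 6, 7, 0, 9, 10, 11, 12, 13, 14, 17, 16, 15]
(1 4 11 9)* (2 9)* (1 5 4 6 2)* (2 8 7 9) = (1 6 8 7 9 5 4 11) = [0, 6, 2, 3, 11, 4, 8, 9, 7, 5, 10, 1]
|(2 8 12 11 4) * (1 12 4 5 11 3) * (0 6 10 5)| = 15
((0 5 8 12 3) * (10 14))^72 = [8, 1, 2, 5, 4, 12, 6, 7, 3, 9, 10, 11, 0, 13, 14] = (14)(0 8 3 5 12)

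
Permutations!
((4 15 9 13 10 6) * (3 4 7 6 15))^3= (3 4)(6 7)(9 15 10 13)= [0, 1, 2, 4, 3, 5, 7, 6, 8, 15, 13, 11, 12, 9, 14, 10]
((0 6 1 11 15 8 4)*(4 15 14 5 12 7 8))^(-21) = [6, 11, 2, 3, 0, 12, 1, 8, 15, 9, 10, 14, 7, 13, 5, 4] = (0 6 1 11 14 5 12 7 8 15 4)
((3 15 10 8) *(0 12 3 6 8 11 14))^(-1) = (0 14 11 10 15 3 12)(6 8) = [14, 1, 2, 12, 4, 5, 8, 7, 6, 9, 15, 10, 0, 13, 11, 3]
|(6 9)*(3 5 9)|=4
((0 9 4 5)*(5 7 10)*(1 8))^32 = [4, 1, 2, 3, 10, 9, 6, 5, 8, 7, 0] = (0 4 10)(5 9 7)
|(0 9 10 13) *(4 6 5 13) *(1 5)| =8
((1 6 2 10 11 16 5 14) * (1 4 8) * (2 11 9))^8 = (16)(2 9 10) = [0, 1, 9, 3, 4, 5, 6, 7, 8, 10, 2, 11, 12, 13, 14, 15, 16]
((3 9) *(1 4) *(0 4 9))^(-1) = (0 3 9 1 4) = [3, 4, 2, 9, 0, 5, 6, 7, 8, 1]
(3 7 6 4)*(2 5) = (2 5)(3 7 6 4) = [0, 1, 5, 7, 3, 2, 4, 6]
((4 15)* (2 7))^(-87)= [0, 1, 7, 3, 15, 5, 6, 2, 8, 9, 10, 11, 12, 13, 14, 4]= (2 7)(4 15)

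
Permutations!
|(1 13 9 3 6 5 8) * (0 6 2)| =9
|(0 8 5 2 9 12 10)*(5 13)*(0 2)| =4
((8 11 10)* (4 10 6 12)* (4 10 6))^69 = (4 10)(6 8)(11 12) = [0, 1, 2, 3, 10, 5, 8, 7, 6, 9, 4, 12, 11]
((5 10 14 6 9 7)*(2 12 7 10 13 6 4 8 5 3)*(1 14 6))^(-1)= (1 13 5 8 4 14)(2 3 7 12)(6 10 9)= [0, 13, 3, 7, 14, 8, 10, 12, 4, 6, 9, 11, 2, 5, 1]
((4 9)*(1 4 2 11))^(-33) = [0, 9, 1, 3, 2, 5, 6, 7, 8, 11, 10, 4] = (1 9 11 4 2)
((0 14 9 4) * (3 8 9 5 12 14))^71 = (0 3 8 9 4)(5 14 12) = [3, 1, 2, 8, 0, 14, 6, 7, 9, 4, 10, 11, 5, 13, 12]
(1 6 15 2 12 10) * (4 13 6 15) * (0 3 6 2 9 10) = [3, 15, 12, 6, 13, 5, 4, 7, 8, 10, 1, 11, 0, 2, 14, 9] = (0 3 6 4 13 2 12)(1 15 9 10)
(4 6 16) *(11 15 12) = (4 6 16)(11 15 12) = [0, 1, 2, 3, 6, 5, 16, 7, 8, 9, 10, 15, 11, 13, 14, 12, 4]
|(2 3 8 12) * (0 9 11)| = 12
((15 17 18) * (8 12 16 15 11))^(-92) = (8 11 18 17 15 16 12) = [0, 1, 2, 3, 4, 5, 6, 7, 11, 9, 10, 18, 8, 13, 14, 16, 12, 15, 17]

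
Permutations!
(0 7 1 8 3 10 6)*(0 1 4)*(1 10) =(0 7 4)(1 8 3)(6 10) =[7, 8, 2, 1, 0, 5, 10, 4, 3, 9, 6]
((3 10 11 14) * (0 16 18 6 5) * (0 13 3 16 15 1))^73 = (0 15 1)(3 10 11 14 16 18 6 5 13) = [15, 0, 2, 10, 4, 13, 5, 7, 8, 9, 11, 14, 12, 3, 16, 1, 18, 17, 6]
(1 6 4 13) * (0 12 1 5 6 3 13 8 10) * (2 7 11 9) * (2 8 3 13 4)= (0 12 1 13 5 6 2 7 11 9 8 10)(3 4)= [12, 13, 7, 4, 3, 6, 2, 11, 10, 8, 0, 9, 1, 5]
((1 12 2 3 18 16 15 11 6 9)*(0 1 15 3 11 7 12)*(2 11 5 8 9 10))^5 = [1, 0, 7, 16, 4, 12, 9, 2, 11, 6, 15, 8, 5, 13, 14, 10, 18, 17, 3] = (0 1)(2 7)(3 16 18)(5 12)(6 9)(8 11)(10 15)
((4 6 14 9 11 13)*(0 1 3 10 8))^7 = (0 3 8 1 10)(4 6 14 9 11 13) = [3, 10, 2, 8, 6, 5, 14, 7, 1, 11, 0, 13, 12, 4, 9]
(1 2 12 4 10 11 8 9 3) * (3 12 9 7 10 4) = (1 2 9 12 3)(7 10 11 8) = [0, 2, 9, 1, 4, 5, 6, 10, 7, 12, 11, 8, 3]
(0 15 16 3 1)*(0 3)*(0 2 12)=(0 15 16 2 12)(1 3)=[15, 3, 12, 1, 4, 5, 6, 7, 8, 9, 10, 11, 0, 13, 14, 16, 2]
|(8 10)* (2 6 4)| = 6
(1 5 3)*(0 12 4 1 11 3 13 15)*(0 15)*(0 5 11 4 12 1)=(15)(0 1 11 3 4)(5 13)=[1, 11, 2, 4, 0, 13, 6, 7, 8, 9, 10, 3, 12, 5, 14, 15]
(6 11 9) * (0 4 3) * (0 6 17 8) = (0 4 3 6 11 9 17 8) = [4, 1, 2, 6, 3, 5, 11, 7, 0, 17, 10, 9, 12, 13, 14, 15, 16, 8]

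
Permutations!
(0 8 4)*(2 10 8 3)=(0 3 2 10 8 4)=[3, 1, 10, 2, 0, 5, 6, 7, 4, 9, 8]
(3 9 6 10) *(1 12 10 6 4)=(1 12 10 3 9 4)=[0, 12, 2, 9, 1, 5, 6, 7, 8, 4, 3, 11, 10]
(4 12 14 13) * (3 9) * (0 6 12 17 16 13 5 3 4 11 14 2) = (0 6 12 2)(3 9 4 17 16 13 11 14 5) = [6, 1, 0, 9, 17, 3, 12, 7, 8, 4, 10, 14, 2, 11, 5, 15, 13, 16]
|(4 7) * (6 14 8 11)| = |(4 7)(6 14 8 11)| = 4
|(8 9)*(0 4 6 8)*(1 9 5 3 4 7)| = |(0 7 1 9)(3 4 6 8 5)| = 20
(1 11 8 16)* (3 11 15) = [0, 15, 2, 11, 4, 5, 6, 7, 16, 9, 10, 8, 12, 13, 14, 3, 1] = (1 15 3 11 8 16)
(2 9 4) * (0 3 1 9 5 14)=(0 3 1 9 4 2 5 14)=[3, 9, 5, 1, 2, 14, 6, 7, 8, 4, 10, 11, 12, 13, 0]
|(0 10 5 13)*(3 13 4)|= 6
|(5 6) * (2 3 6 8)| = 5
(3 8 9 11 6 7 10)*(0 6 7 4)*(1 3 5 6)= [1, 3, 2, 8, 0, 6, 4, 10, 9, 11, 5, 7]= (0 1 3 8 9 11 7 10 5 6 4)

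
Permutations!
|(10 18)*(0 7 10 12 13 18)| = 3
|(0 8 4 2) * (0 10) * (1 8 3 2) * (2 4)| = 7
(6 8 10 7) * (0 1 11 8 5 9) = [1, 11, 2, 3, 4, 9, 5, 6, 10, 0, 7, 8] = (0 1 11 8 10 7 6 5 9)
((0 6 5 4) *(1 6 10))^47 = [4, 10, 2, 3, 5, 6, 1, 7, 8, 9, 0] = (0 4 5 6 1 10)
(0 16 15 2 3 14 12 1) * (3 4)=(0 16 15 2 4 3 14 12 1)=[16, 0, 4, 14, 3, 5, 6, 7, 8, 9, 10, 11, 1, 13, 12, 2, 15]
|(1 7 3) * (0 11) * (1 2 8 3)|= |(0 11)(1 7)(2 8 3)|= 6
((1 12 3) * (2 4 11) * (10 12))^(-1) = (1 3 12 10)(2 11 4) = [0, 3, 11, 12, 2, 5, 6, 7, 8, 9, 1, 4, 10]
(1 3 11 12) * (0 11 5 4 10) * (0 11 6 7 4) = (0 6 7 4 10 11 12 1 3 5) = [6, 3, 2, 5, 10, 0, 7, 4, 8, 9, 11, 12, 1]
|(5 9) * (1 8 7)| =|(1 8 7)(5 9)| =6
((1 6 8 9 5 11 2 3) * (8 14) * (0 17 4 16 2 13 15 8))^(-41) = (0 2 14 16 6 4 1 17 3)(5 11 13 15 8 9) = [2, 17, 14, 0, 1, 11, 4, 7, 9, 5, 10, 13, 12, 15, 16, 8, 6, 3]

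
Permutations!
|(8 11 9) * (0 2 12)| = |(0 2 12)(8 11 9)| = 3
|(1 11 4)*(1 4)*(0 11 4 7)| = |(0 11 1 4 7)| = 5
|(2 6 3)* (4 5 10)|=|(2 6 3)(4 5 10)|=3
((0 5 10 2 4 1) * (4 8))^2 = (0 10 8 1 5 2 4) = [10, 5, 4, 3, 0, 2, 6, 7, 1, 9, 8]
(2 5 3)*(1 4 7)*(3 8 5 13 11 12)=(1 4 7)(2 13 11 12 3)(5 8)=[0, 4, 13, 2, 7, 8, 6, 1, 5, 9, 10, 12, 3, 11]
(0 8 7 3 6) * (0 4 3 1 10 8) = (1 10 8 7)(3 6 4) = [0, 10, 2, 6, 3, 5, 4, 1, 7, 9, 8]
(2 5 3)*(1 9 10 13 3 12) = (1 9 10 13 3 2 5 12) = [0, 9, 5, 2, 4, 12, 6, 7, 8, 10, 13, 11, 1, 3]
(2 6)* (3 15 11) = (2 6)(3 15 11) = [0, 1, 6, 15, 4, 5, 2, 7, 8, 9, 10, 3, 12, 13, 14, 11]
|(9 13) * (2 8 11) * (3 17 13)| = |(2 8 11)(3 17 13 9)| = 12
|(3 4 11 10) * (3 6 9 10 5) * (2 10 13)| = |(2 10 6 9 13)(3 4 11 5)| = 20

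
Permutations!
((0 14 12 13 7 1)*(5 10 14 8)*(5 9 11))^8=(0 13 10 9 1 12 5 8 7 14 11)=[13, 12, 2, 3, 4, 8, 6, 14, 7, 1, 9, 0, 5, 10, 11]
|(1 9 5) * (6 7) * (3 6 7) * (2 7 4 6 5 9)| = |(9)(1 2 7 4 6 3 5)| = 7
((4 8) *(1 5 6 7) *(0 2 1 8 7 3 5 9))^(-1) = (0 9 1 2)(3 6 5)(4 8 7) = [9, 2, 0, 6, 8, 3, 5, 4, 7, 1]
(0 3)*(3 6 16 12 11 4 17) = (0 6 16 12 11 4 17 3) = [6, 1, 2, 0, 17, 5, 16, 7, 8, 9, 10, 4, 11, 13, 14, 15, 12, 3]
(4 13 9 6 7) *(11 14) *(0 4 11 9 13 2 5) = [4, 1, 5, 3, 2, 0, 7, 11, 8, 6, 10, 14, 12, 13, 9] = (0 4 2 5)(6 7 11 14 9)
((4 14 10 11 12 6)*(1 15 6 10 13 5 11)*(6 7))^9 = (1 12 5 14 6 15 10 11 13 4 7) = [0, 12, 2, 3, 7, 14, 15, 1, 8, 9, 11, 13, 5, 4, 6, 10]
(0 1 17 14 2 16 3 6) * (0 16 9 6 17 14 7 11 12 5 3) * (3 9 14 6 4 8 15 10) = (0 1 6 16)(2 14)(3 17 7 11 12 5 9 4 8 15 10) = [1, 6, 14, 17, 8, 9, 16, 11, 15, 4, 3, 12, 5, 13, 2, 10, 0, 7]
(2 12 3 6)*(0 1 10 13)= [1, 10, 12, 6, 4, 5, 2, 7, 8, 9, 13, 11, 3, 0]= (0 1 10 13)(2 12 3 6)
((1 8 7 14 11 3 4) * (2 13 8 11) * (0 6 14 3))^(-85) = (0 2 7 1 6 13 3 11 14 8 4) = [2, 6, 7, 11, 0, 5, 13, 1, 4, 9, 10, 14, 12, 3, 8]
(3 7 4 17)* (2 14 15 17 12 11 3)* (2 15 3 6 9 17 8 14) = (3 7 4 12 11 6 9 17 15 8 14) = [0, 1, 2, 7, 12, 5, 9, 4, 14, 17, 10, 6, 11, 13, 3, 8, 16, 15]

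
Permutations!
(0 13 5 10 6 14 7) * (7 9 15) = (0 13 5 10 6 14 9 15 7) = [13, 1, 2, 3, 4, 10, 14, 0, 8, 15, 6, 11, 12, 5, 9, 7]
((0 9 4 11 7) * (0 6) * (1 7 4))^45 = (4 11) = [0, 1, 2, 3, 11, 5, 6, 7, 8, 9, 10, 4]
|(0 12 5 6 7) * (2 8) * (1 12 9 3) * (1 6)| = 30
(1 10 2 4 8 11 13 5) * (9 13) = (1 10 2 4 8 11 9 13 5) = [0, 10, 4, 3, 8, 1, 6, 7, 11, 13, 2, 9, 12, 5]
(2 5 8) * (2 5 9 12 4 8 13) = [0, 1, 9, 3, 8, 13, 6, 7, 5, 12, 10, 11, 4, 2] = (2 9 12 4 8 5 13)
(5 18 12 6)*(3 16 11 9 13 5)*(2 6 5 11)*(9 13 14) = (2 6 3 16)(5 18 12)(9 14)(11 13) = [0, 1, 6, 16, 4, 18, 3, 7, 8, 14, 10, 13, 5, 11, 9, 15, 2, 17, 12]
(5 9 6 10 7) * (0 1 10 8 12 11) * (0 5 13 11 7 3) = (0 1 10 3)(5 9 6 8 12 7 13 11) = [1, 10, 2, 0, 4, 9, 8, 13, 12, 6, 3, 5, 7, 11]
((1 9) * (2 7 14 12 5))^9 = [0, 9, 5, 3, 4, 12, 6, 2, 8, 1, 10, 11, 14, 13, 7] = (1 9)(2 5 12 14 7)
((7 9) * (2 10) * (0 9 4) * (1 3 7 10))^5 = (0 3 10 4 1 9 7 2) = [3, 9, 0, 10, 1, 5, 6, 2, 8, 7, 4]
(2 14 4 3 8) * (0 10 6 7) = [10, 1, 14, 8, 3, 5, 7, 0, 2, 9, 6, 11, 12, 13, 4] = (0 10 6 7)(2 14 4 3 8)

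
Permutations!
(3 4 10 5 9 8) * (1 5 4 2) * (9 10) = (1 5 10 4 9 8 3 2) = [0, 5, 1, 2, 9, 10, 6, 7, 3, 8, 4]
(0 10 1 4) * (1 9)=(0 10 9 1 4)=[10, 4, 2, 3, 0, 5, 6, 7, 8, 1, 9]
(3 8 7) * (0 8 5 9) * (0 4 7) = (0 8)(3 5 9 4 7) = [8, 1, 2, 5, 7, 9, 6, 3, 0, 4]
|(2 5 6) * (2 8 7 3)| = 6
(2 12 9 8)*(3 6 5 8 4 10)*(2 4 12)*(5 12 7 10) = [0, 1, 2, 6, 5, 8, 12, 10, 4, 7, 3, 11, 9] = (3 6 12 9 7 10)(4 5 8)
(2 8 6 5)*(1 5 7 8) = (1 5 2)(6 7 8) = [0, 5, 1, 3, 4, 2, 7, 8, 6]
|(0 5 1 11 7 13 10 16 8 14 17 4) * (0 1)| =|(0 5)(1 11 7 13 10 16 8 14 17 4)| =10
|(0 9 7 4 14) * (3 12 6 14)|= 8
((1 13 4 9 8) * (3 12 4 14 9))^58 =[0, 9, 2, 12, 3, 5, 6, 7, 14, 13, 10, 11, 4, 8, 1] =(1 9 13 8 14)(3 12 4)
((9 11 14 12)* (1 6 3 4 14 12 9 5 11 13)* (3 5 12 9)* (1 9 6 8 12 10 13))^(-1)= (1 9 13 10 12 8)(3 14 4)(5 6 11)= [0, 9, 2, 14, 3, 6, 11, 7, 1, 13, 12, 5, 8, 10, 4]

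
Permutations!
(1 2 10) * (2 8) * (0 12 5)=(0 12 5)(1 8 2 10)=[12, 8, 10, 3, 4, 0, 6, 7, 2, 9, 1, 11, 5]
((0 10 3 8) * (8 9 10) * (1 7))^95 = (0 8)(1 7)(3 10 9) = [8, 7, 2, 10, 4, 5, 6, 1, 0, 3, 9]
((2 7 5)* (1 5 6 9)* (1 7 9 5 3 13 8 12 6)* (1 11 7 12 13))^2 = (13)(2 12 5 9 6) = [0, 1, 12, 3, 4, 9, 2, 7, 8, 6, 10, 11, 5, 13]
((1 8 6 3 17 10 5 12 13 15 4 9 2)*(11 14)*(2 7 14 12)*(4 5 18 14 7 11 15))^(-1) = [0, 2, 5, 6, 13, 15, 8, 7, 1, 4, 17, 9, 11, 12, 18, 14, 16, 3, 10] = (1 2 5 15 14 18 10 17 3 6 8)(4 13 12 11 9)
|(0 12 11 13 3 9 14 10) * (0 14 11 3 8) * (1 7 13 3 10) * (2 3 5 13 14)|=30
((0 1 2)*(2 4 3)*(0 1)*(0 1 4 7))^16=(0 1 7)(2 4 3)=[1, 7, 4, 2, 3, 5, 6, 0]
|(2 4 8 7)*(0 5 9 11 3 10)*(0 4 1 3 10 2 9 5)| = 6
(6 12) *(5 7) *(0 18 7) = (0 18 7 5)(6 12) = [18, 1, 2, 3, 4, 0, 12, 5, 8, 9, 10, 11, 6, 13, 14, 15, 16, 17, 7]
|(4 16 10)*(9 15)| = |(4 16 10)(9 15)| = 6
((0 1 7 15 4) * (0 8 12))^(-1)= [12, 0, 2, 3, 15, 5, 6, 1, 4, 9, 10, 11, 8, 13, 14, 7]= (0 12 8 4 15 7 1)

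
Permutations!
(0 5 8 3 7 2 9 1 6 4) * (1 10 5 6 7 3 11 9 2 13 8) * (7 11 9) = (0 6 4)(1 11 7 13 8 9 10 5) = [6, 11, 2, 3, 0, 1, 4, 13, 9, 10, 5, 7, 12, 8]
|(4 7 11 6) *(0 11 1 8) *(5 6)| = |(0 11 5 6 4 7 1 8)| = 8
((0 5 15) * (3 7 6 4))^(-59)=[5, 1, 2, 7, 3, 15, 4, 6, 8, 9, 10, 11, 12, 13, 14, 0]=(0 5 15)(3 7 6 4)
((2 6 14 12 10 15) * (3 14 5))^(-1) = [0, 1, 15, 5, 4, 6, 2, 7, 8, 9, 12, 11, 14, 13, 3, 10] = (2 15 10 12 14 3 5 6)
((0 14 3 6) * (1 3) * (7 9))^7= (0 1 6 14 3)(7 9)= [1, 6, 2, 0, 4, 5, 14, 9, 8, 7, 10, 11, 12, 13, 3]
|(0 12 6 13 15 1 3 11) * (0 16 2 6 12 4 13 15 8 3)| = |(0 4 13 8 3 11 16 2 6 15 1)| = 11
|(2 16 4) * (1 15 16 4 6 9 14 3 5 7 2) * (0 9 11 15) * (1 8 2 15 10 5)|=105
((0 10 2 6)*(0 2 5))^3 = (10)(2 6) = [0, 1, 6, 3, 4, 5, 2, 7, 8, 9, 10]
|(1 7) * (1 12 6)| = 4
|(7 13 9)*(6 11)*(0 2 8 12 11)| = |(0 2 8 12 11 6)(7 13 9)| = 6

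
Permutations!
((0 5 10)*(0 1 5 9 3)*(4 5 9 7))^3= [5, 0, 2, 4, 1, 9, 6, 10, 8, 7, 3]= (0 5 9 7 10 3 4 1)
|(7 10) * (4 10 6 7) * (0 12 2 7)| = 10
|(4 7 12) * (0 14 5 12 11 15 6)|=|(0 14 5 12 4 7 11 15 6)|=9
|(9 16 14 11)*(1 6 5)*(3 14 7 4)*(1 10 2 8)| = |(1 6 5 10 2 8)(3 14 11 9 16 7 4)| = 42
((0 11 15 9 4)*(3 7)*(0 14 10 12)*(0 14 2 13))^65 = (0 15 4 13 11 9 2)(3 7)(10 14 12) = [15, 1, 0, 7, 13, 5, 6, 3, 8, 2, 14, 9, 10, 11, 12, 4]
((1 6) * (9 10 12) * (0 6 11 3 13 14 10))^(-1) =[9, 6, 2, 11, 4, 5, 0, 7, 8, 12, 14, 1, 10, 3, 13] =(0 9 12 10 14 13 3 11 1 6)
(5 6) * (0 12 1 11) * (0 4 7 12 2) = [2, 11, 0, 3, 7, 6, 5, 12, 8, 9, 10, 4, 1] = (0 2)(1 11 4 7 12)(5 6)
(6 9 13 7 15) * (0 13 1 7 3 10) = (0 13 3 10)(1 7 15 6 9) = [13, 7, 2, 10, 4, 5, 9, 15, 8, 1, 0, 11, 12, 3, 14, 6]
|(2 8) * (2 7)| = |(2 8 7)| = 3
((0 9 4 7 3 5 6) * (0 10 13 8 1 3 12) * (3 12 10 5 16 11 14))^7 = (0 1 13 7 9 12 8 10 4)(3 14 11 16)(5 6) = [1, 13, 2, 14, 0, 6, 5, 9, 10, 12, 4, 16, 8, 7, 11, 15, 3]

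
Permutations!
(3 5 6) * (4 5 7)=(3 7 4 5 6)=[0, 1, 2, 7, 5, 6, 3, 4]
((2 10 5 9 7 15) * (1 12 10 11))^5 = (1 7 12 15 10 2 5 11 9) = [0, 7, 5, 3, 4, 11, 6, 12, 8, 1, 2, 9, 15, 13, 14, 10]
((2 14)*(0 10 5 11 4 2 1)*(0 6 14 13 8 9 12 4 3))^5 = (1 14 6)(2 4 12 9 8 13) = [0, 14, 4, 3, 12, 5, 1, 7, 13, 8, 10, 11, 9, 2, 6]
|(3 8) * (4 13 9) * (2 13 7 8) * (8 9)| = 12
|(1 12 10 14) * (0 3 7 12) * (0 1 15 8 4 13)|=|(0 3 7 12 10 14 15 8 4 13)|=10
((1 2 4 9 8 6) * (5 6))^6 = [0, 6, 1, 3, 2, 8, 5, 7, 9, 4] = (1 6 5 8 9 4 2)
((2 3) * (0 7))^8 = (7) = [0, 1, 2, 3, 4, 5, 6, 7]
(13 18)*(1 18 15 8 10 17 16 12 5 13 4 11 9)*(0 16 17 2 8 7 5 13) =(0 16 12 13 15 7 5)(1 18 4 11 9)(2 8 10) =[16, 18, 8, 3, 11, 0, 6, 5, 10, 1, 2, 9, 13, 15, 14, 7, 12, 17, 4]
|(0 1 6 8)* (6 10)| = 5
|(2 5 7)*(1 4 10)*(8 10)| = 12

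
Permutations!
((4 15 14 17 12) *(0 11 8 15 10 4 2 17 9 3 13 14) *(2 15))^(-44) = (0 12 2 11 15 17 8) = [12, 1, 11, 3, 4, 5, 6, 7, 0, 9, 10, 15, 2, 13, 14, 17, 16, 8]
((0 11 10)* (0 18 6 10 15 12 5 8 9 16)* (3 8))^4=(0 5 16 12 9 15 8 11 3)(6 10 18)=[5, 1, 2, 0, 4, 16, 10, 7, 11, 15, 18, 3, 9, 13, 14, 8, 12, 17, 6]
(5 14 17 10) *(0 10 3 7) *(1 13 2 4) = [10, 13, 4, 7, 1, 14, 6, 0, 8, 9, 5, 11, 12, 2, 17, 15, 16, 3] = (0 10 5 14 17 3 7)(1 13 2 4)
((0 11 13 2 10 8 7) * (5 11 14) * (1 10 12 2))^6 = (0 10 11)(1 5 7)(8 13 14) = [10, 5, 2, 3, 4, 7, 6, 1, 13, 9, 11, 0, 12, 14, 8]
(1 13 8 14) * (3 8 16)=(1 13 16 3 8 14)=[0, 13, 2, 8, 4, 5, 6, 7, 14, 9, 10, 11, 12, 16, 1, 15, 3]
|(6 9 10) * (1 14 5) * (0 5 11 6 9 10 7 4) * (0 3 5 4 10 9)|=|(0 4 3 5 1 14 11 6 9 7 10)|=11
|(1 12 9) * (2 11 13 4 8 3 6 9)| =|(1 12 2 11 13 4 8 3 6 9)| =10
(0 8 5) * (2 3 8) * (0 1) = (0 2 3 8 5 1) = [2, 0, 3, 8, 4, 1, 6, 7, 5]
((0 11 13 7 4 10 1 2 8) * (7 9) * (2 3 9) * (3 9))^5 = (13) = [0, 1, 2, 3, 4, 5, 6, 7, 8, 9, 10, 11, 12, 13]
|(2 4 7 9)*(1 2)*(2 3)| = |(1 3 2 4 7 9)| = 6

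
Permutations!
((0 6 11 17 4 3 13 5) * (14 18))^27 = (0 17 13 6 4 5 11 3)(14 18) = [17, 1, 2, 0, 5, 11, 4, 7, 8, 9, 10, 3, 12, 6, 18, 15, 16, 13, 14]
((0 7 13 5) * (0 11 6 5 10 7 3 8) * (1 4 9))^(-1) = (0 8 3)(1 9 4)(5 6 11)(7 10 13) = [8, 9, 2, 0, 1, 6, 11, 10, 3, 4, 13, 5, 12, 7]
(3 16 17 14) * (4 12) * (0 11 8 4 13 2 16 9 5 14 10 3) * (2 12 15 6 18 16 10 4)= (0 11 8 2 10 3 9 5 14)(4 15 6 18 16 17)(12 13)= [11, 1, 10, 9, 15, 14, 18, 7, 2, 5, 3, 8, 13, 12, 0, 6, 17, 4, 16]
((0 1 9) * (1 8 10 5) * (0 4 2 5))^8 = (0 10 8)(1 2 9 5 4) = [10, 2, 9, 3, 1, 4, 6, 7, 0, 5, 8]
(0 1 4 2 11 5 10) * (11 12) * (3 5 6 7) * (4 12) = (0 1 12 11 6 7 3 5 10)(2 4) = [1, 12, 4, 5, 2, 10, 7, 3, 8, 9, 0, 6, 11]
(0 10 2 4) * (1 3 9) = (0 10 2 4)(1 3 9) = [10, 3, 4, 9, 0, 5, 6, 7, 8, 1, 2]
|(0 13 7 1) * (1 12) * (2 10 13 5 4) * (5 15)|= 10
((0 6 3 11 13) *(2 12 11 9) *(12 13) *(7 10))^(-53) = (0 6 3 9 2 13)(7 10)(11 12) = [6, 1, 13, 9, 4, 5, 3, 10, 8, 2, 7, 12, 11, 0]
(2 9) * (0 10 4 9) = (0 10 4 9 2) = [10, 1, 0, 3, 9, 5, 6, 7, 8, 2, 4]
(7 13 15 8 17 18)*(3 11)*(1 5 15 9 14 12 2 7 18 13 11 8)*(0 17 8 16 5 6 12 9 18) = (0 17 13 18)(1 6 12 2 7 11 3 16 5 15)(9 14) = [17, 6, 7, 16, 4, 15, 12, 11, 8, 14, 10, 3, 2, 18, 9, 1, 5, 13, 0]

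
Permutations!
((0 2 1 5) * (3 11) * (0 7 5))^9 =(3 11)(5 7) =[0, 1, 2, 11, 4, 7, 6, 5, 8, 9, 10, 3]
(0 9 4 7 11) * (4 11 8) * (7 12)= (0 9 11)(4 12 7 8)= [9, 1, 2, 3, 12, 5, 6, 8, 4, 11, 10, 0, 7]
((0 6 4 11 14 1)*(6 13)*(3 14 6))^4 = (0 1 14 3 13)(4 11 6) = [1, 14, 2, 13, 11, 5, 4, 7, 8, 9, 10, 6, 12, 0, 3]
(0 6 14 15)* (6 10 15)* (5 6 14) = (0 10 15)(5 6) = [10, 1, 2, 3, 4, 6, 5, 7, 8, 9, 15, 11, 12, 13, 14, 0]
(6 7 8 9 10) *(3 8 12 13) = (3 8 9 10 6 7 12 13) = [0, 1, 2, 8, 4, 5, 7, 12, 9, 10, 6, 11, 13, 3]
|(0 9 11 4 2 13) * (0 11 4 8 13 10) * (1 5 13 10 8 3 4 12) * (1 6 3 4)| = |(0 9 12 6 3 1 5 13 11 4 2 8 10)| = 13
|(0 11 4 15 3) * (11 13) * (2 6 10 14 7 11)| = 11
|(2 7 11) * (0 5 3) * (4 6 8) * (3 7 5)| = 12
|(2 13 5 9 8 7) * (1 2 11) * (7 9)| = |(1 2 13 5 7 11)(8 9)| = 6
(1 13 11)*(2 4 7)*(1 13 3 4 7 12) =(1 3 4 12)(2 7)(11 13) =[0, 3, 7, 4, 12, 5, 6, 2, 8, 9, 10, 13, 1, 11]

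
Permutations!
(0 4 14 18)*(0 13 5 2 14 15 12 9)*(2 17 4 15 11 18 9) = (0 15 12 2 14 9)(4 11 18 13 5 17) = [15, 1, 14, 3, 11, 17, 6, 7, 8, 0, 10, 18, 2, 5, 9, 12, 16, 4, 13]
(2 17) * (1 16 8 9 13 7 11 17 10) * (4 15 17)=(1 16 8 9 13 7 11 4 15 17 2 10)=[0, 16, 10, 3, 15, 5, 6, 11, 9, 13, 1, 4, 12, 7, 14, 17, 8, 2]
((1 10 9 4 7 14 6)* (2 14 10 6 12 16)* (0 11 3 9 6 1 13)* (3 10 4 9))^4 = (16)(0 13 6 10 11) = [13, 1, 2, 3, 4, 5, 10, 7, 8, 9, 11, 0, 12, 6, 14, 15, 16]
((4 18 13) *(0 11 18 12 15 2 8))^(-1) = [8, 1, 15, 3, 13, 5, 6, 7, 2, 9, 10, 0, 4, 18, 14, 12, 16, 17, 11] = (0 8 2 15 12 4 13 18 11)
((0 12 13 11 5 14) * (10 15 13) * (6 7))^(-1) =(0 14 5 11 13 15 10 12)(6 7) =[14, 1, 2, 3, 4, 11, 7, 6, 8, 9, 12, 13, 0, 15, 5, 10]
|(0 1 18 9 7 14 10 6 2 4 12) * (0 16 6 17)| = 40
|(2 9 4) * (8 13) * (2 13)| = 5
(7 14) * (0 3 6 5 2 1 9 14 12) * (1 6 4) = [3, 9, 6, 4, 1, 2, 5, 12, 8, 14, 10, 11, 0, 13, 7] = (0 3 4 1 9 14 7 12)(2 6 5)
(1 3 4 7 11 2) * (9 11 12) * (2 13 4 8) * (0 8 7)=(0 8 2 1 3 7 12 9 11 13 4)=[8, 3, 1, 7, 0, 5, 6, 12, 2, 11, 10, 13, 9, 4]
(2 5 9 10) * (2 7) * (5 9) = (2 9 10 7) = [0, 1, 9, 3, 4, 5, 6, 2, 8, 10, 7]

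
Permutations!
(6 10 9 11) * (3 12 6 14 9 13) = (3 12 6 10 13)(9 11 14) = [0, 1, 2, 12, 4, 5, 10, 7, 8, 11, 13, 14, 6, 3, 9]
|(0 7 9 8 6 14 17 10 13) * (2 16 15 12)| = 36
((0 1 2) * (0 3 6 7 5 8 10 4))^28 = (0 10 5 6 2)(1 4 8 7 3) = [10, 4, 0, 1, 8, 6, 2, 3, 7, 9, 5]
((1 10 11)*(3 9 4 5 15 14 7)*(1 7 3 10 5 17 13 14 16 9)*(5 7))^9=(1 17 15 7 13 16 10 14 9 11 3 4 5)=[0, 17, 2, 4, 5, 1, 6, 13, 8, 11, 14, 3, 12, 16, 9, 7, 10, 15]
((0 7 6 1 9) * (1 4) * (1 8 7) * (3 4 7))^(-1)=(0 9 1)(3 8 4)(6 7)=[9, 0, 2, 8, 3, 5, 7, 6, 4, 1]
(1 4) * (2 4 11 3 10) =(1 11 3 10 2 4) =[0, 11, 4, 10, 1, 5, 6, 7, 8, 9, 2, 3]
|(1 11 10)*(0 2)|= 6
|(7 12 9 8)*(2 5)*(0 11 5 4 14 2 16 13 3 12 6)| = |(0 11 5 16 13 3 12 9 8 7 6)(2 4 14)| = 33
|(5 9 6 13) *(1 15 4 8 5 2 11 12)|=|(1 15 4 8 5 9 6 13 2 11 12)|=11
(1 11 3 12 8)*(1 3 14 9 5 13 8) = (1 11 14 9 5 13 8 3 12) = [0, 11, 2, 12, 4, 13, 6, 7, 3, 5, 10, 14, 1, 8, 9]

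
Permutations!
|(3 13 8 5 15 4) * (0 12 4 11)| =9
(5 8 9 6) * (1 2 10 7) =(1 2 10 7)(5 8 9 6) =[0, 2, 10, 3, 4, 8, 5, 1, 9, 6, 7]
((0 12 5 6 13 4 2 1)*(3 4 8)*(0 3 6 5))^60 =(13) =[0, 1, 2, 3, 4, 5, 6, 7, 8, 9, 10, 11, 12, 13]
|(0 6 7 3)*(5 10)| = 4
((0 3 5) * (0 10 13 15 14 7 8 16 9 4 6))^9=(0 16 15 3 9 14 5 4 7 10 6 8 13)=[16, 1, 2, 9, 7, 4, 8, 10, 13, 14, 6, 11, 12, 0, 5, 3, 15]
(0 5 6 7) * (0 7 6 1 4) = (7)(0 5 1 4) = [5, 4, 2, 3, 0, 1, 6, 7]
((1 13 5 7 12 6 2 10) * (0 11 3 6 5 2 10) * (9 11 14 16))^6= [6, 9, 3, 0, 4, 5, 14, 7, 8, 13, 16, 2, 12, 11, 10, 15, 1]= (0 6 14 10 16 1 9 13 11 2 3)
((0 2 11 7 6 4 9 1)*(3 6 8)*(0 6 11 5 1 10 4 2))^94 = (1 2)(3 7)(4 9 10)(5 6)(8 11) = [0, 2, 1, 7, 9, 6, 5, 3, 11, 10, 4, 8]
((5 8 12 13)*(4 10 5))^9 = (4 8)(5 13)(10 12) = [0, 1, 2, 3, 8, 13, 6, 7, 4, 9, 12, 11, 10, 5]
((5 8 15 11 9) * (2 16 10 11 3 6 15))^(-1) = (2 8 5 9 11 10 16)(3 15 6) = [0, 1, 8, 15, 4, 9, 3, 7, 5, 11, 16, 10, 12, 13, 14, 6, 2]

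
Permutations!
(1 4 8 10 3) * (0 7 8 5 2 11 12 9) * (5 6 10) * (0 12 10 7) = (1 4 6 7 8 5 2 11 10 3)(9 12) = [0, 4, 11, 1, 6, 2, 7, 8, 5, 12, 3, 10, 9]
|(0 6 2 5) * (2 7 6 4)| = 4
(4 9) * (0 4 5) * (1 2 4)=(0 1 2 4 9 5)=[1, 2, 4, 3, 9, 0, 6, 7, 8, 5]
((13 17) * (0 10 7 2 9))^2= (17)(0 7 9 10 2)= [7, 1, 0, 3, 4, 5, 6, 9, 8, 10, 2, 11, 12, 13, 14, 15, 16, 17]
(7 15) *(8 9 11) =(7 15)(8 9 11) =[0, 1, 2, 3, 4, 5, 6, 15, 9, 11, 10, 8, 12, 13, 14, 7]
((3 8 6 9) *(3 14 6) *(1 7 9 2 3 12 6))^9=(1 7 9 14)(2 6 12 8 3)=[0, 7, 6, 2, 4, 5, 12, 9, 3, 14, 10, 11, 8, 13, 1]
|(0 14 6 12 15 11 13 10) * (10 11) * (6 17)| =|(0 14 17 6 12 15 10)(11 13)| =14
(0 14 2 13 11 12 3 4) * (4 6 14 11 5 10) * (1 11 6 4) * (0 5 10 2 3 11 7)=(0 6 14 3 4 5 2 13 10 1 7)(11 12)=[6, 7, 13, 4, 5, 2, 14, 0, 8, 9, 1, 12, 11, 10, 3]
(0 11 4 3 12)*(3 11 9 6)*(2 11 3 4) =[9, 1, 11, 12, 3, 5, 4, 7, 8, 6, 10, 2, 0] =(0 9 6 4 3 12)(2 11)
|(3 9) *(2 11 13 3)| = 5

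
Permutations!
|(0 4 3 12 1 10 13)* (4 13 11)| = |(0 13)(1 10 11 4 3 12)| = 6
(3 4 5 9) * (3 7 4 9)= [0, 1, 2, 9, 5, 3, 6, 4, 8, 7]= (3 9 7 4 5)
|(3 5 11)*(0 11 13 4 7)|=|(0 11 3 5 13 4 7)|=7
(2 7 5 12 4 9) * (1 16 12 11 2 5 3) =(1 16 12 4 9 5 11 2 7 3) =[0, 16, 7, 1, 9, 11, 6, 3, 8, 5, 10, 2, 4, 13, 14, 15, 12]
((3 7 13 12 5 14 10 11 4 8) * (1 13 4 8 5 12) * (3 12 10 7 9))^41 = (1 13)(3 9)(4 5 14 7)(8 12 10 11) = [0, 13, 2, 9, 5, 14, 6, 4, 12, 3, 11, 8, 10, 1, 7]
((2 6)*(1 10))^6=[0, 1, 2, 3, 4, 5, 6, 7, 8, 9, 10]=(10)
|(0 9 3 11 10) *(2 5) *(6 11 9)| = |(0 6 11 10)(2 5)(3 9)| = 4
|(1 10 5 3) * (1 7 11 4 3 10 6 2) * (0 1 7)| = |(0 1 6 2 7 11 4 3)(5 10)| = 8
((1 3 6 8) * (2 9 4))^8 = [0, 1, 4, 3, 9, 5, 6, 7, 8, 2] = (2 4 9)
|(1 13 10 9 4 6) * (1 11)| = 7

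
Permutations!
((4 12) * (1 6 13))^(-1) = [0, 13, 2, 3, 12, 5, 1, 7, 8, 9, 10, 11, 4, 6] = (1 13 6)(4 12)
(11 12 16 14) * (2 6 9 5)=(2 6 9 5)(11 12 16 14)=[0, 1, 6, 3, 4, 2, 9, 7, 8, 5, 10, 12, 16, 13, 11, 15, 14]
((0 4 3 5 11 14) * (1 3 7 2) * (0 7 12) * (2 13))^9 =[0, 3, 1, 5, 4, 11, 6, 13, 8, 9, 10, 14, 12, 2, 7] =(1 3 5 11 14 7 13 2)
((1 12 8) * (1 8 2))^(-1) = [0, 2, 12, 3, 4, 5, 6, 7, 8, 9, 10, 11, 1] = (1 2 12)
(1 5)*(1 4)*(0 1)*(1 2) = (0 2 1 5 4) = [2, 5, 1, 3, 0, 4]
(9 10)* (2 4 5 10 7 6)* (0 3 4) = (0 3 4 5 10 9 7 6 2) = [3, 1, 0, 4, 5, 10, 2, 6, 8, 7, 9]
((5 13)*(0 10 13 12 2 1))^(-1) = [1, 2, 12, 3, 4, 13, 6, 7, 8, 9, 0, 11, 5, 10] = (0 1 2 12 5 13 10)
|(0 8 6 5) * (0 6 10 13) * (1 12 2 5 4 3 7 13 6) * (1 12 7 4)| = 42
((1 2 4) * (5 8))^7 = (1 2 4)(5 8) = [0, 2, 4, 3, 1, 8, 6, 7, 5]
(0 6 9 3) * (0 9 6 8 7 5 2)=(0 8 7 5 2)(3 9)=[8, 1, 0, 9, 4, 2, 6, 5, 7, 3]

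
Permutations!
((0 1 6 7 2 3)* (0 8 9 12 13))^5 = (0 3)(1 8)(2 13)(6 9)(7 12) = [3, 8, 13, 0, 4, 5, 9, 12, 1, 6, 10, 11, 7, 2]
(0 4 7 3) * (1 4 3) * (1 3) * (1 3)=[3, 4, 2, 0, 7, 5, 6, 1]=(0 3)(1 4 7)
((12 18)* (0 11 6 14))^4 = [0, 1, 2, 3, 4, 5, 6, 7, 8, 9, 10, 11, 12, 13, 14, 15, 16, 17, 18] = (18)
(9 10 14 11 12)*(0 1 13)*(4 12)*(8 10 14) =(0 1 13)(4 12 9 14 11)(8 10) =[1, 13, 2, 3, 12, 5, 6, 7, 10, 14, 8, 4, 9, 0, 11]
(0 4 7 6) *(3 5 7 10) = (0 4 10 3 5 7 6) = [4, 1, 2, 5, 10, 7, 0, 6, 8, 9, 3]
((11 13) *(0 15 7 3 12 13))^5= [13, 1, 2, 15, 4, 5, 6, 0, 8, 9, 10, 12, 7, 3, 14, 11]= (0 13 3 15 11 12 7)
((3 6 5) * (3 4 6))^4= (4 6 5)= [0, 1, 2, 3, 6, 4, 5]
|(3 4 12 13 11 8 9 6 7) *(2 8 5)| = 11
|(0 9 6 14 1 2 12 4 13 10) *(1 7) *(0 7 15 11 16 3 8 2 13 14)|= 36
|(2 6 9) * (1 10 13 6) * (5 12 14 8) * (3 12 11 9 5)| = 8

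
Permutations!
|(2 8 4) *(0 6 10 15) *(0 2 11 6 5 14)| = 21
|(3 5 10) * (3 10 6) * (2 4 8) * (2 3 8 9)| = |(10)(2 4 9)(3 5 6 8)| = 12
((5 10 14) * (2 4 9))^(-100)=(2 9 4)(5 14 10)=[0, 1, 9, 3, 2, 14, 6, 7, 8, 4, 5, 11, 12, 13, 10]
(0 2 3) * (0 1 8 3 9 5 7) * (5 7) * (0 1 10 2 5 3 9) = (0 5 3 10 2)(1 8 9 7) = [5, 8, 0, 10, 4, 3, 6, 1, 9, 7, 2]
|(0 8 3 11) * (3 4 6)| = 6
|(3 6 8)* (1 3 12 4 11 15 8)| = |(1 3 6)(4 11 15 8 12)| = 15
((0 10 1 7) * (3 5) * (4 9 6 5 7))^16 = [3, 0, 2, 6, 10, 9, 4, 5, 8, 1, 7] = (0 3 6 4 10 7 5 9 1)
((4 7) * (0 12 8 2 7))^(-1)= (0 4 7 2 8 12)= [4, 1, 8, 3, 7, 5, 6, 2, 12, 9, 10, 11, 0]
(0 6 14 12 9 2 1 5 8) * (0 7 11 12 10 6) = (1 5 8 7 11 12 9 2)(6 14 10) = [0, 5, 1, 3, 4, 8, 14, 11, 7, 2, 6, 12, 9, 13, 10]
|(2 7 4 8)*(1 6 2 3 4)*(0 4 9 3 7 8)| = |(0 4)(1 6 2 8 7)(3 9)| = 10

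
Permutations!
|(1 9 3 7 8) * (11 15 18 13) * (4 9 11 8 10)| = |(1 11 15 18 13 8)(3 7 10 4 9)| = 30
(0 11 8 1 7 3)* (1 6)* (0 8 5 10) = [11, 7, 2, 8, 4, 10, 1, 3, 6, 9, 0, 5] = (0 11 5 10)(1 7 3 8 6)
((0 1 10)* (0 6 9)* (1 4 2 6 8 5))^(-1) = (0 9 6 2 4)(1 5 8 10) = [9, 5, 4, 3, 0, 8, 2, 7, 10, 6, 1]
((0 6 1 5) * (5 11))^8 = (0 11 6 5 1) = [11, 0, 2, 3, 4, 1, 5, 7, 8, 9, 10, 6]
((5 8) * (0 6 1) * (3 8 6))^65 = [1, 6, 2, 0, 4, 8, 5, 7, 3] = (0 1 6 5 8 3)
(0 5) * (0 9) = (0 5 9) = [5, 1, 2, 3, 4, 9, 6, 7, 8, 0]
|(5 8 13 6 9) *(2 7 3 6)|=|(2 7 3 6 9 5 8 13)|=8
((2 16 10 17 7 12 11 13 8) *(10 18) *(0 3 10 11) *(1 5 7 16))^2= (0 10 16 11 8 1 7)(2 5 12 3 17 18 13)= [10, 7, 5, 17, 4, 12, 6, 0, 1, 9, 16, 8, 3, 2, 14, 15, 11, 18, 13]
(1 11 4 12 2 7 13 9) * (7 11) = [0, 7, 11, 3, 12, 5, 6, 13, 8, 1, 10, 4, 2, 9] = (1 7 13 9)(2 11 4 12)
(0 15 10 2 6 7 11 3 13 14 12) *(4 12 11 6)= (0 15 10 2 4 12)(3 13 14 11)(6 7)= [15, 1, 4, 13, 12, 5, 7, 6, 8, 9, 2, 3, 0, 14, 11, 10]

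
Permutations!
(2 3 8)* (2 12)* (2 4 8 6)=(2 3 6)(4 8 12)=[0, 1, 3, 6, 8, 5, 2, 7, 12, 9, 10, 11, 4]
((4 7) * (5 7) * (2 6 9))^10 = [0, 1, 6, 3, 5, 7, 9, 4, 8, 2] = (2 6 9)(4 5 7)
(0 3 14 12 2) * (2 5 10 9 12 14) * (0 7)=(14)(0 3 2 7)(5 10 9 12)=[3, 1, 7, 2, 4, 10, 6, 0, 8, 12, 9, 11, 5, 13, 14]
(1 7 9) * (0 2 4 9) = (0 2 4 9 1 7) = [2, 7, 4, 3, 9, 5, 6, 0, 8, 1]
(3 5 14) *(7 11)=(3 5 14)(7 11)=[0, 1, 2, 5, 4, 14, 6, 11, 8, 9, 10, 7, 12, 13, 3]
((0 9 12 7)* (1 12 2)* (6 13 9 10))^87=(0 1 13)(2 6 7)(9 10 12)=[1, 13, 6, 3, 4, 5, 7, 2, 8, 10, 12, 11, 9, 0]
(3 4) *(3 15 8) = (3 4 15 8) = [0, 1, 2, 4, 15, 5, 6, 7, 3, 9, 10, 11, 12, 13, 14, 8]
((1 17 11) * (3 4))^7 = (1 17 11)(3 4) = [0, 17, 2, 4, 3, 5, 6, 7, 8, 9, 10, 1, 12, 13, 14, 15, 16, 11]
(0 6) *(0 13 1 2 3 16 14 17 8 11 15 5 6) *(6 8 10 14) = [0, 2, 3, 16, 4, 8, 13, 7, 11, 9, 14, 15, 12, 1, 17, 5, 6, 10] = (1 2 3 16 6 13)(5 8 11 15)(10 14 17)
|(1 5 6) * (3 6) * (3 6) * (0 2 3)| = |(0 2 3)(1 5 6)| = 3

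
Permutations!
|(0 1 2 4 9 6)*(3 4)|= 7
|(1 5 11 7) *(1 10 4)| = 6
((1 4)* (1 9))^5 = (1 9 4) = [0, 9, 2, 3, 1, 5, 6, 7, 8, 4]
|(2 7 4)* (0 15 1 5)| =|(0 15 1 5)(2 7 4)| =12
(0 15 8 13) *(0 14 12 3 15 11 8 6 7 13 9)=(0 11 8 9)(3 15 6 7 13 14 12)=[11, 1, 2, 15, 4, 5, 7, 13, 9, 0, 10, 8, 3, 14, 12, 6]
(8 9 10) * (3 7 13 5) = [0, 1, 2, 7, 4, 3, 6, 13, 9, 10, 8, 11, 12, 5] = (3 7 13 5)(8 9 10)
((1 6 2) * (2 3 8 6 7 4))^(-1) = (1 2 4 7)(3 6 8) = [0, 2, 4, 6, 7, 5, 8, 1, 3]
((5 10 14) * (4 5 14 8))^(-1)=[0, 1, 2, 3, 8, 4, 6, 7, 10, 9, 5, 11, 12, 13, 14]=(14)(4 8 10 5)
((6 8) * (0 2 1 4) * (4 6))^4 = [8, 0, 4, 3, 6, 5, 2, 7, 1] = (0 8 1)(2 4 6)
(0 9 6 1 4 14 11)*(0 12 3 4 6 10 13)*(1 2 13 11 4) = (0 9 10 11 12 3 1 6 2 13)(4 14) = [9, 6, 13, 1, 14, 5, 2, 7, 8, 10, 11, 12, 3, 0, 4]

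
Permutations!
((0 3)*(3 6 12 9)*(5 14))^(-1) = [3, 1, 2, 9, 4, 14, 0, 7, 8, 12, 10, 11, 6, 13, 5] = (0 3 9 12 6)(5 14)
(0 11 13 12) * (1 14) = (0 11 13 12)(1 14) = [11, 14, 2, 3, 4, 5, 6, 7, 8, 9, 10, 13, 0, 12, 1]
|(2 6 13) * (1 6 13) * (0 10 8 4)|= |(0 10 8 4)(1 6)(2 13)|= 4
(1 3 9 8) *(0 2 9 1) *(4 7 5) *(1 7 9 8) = (0 2 8)(1 3 7 5 4 9) = [2, 3, 8, 7, 9, 4, 6, 5, 0, 1]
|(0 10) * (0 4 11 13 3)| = |(0 10 4 11 13 3)| = 6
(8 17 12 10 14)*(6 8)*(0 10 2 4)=(0 10 14 6 8 17 12 2 4)=[10, 1, 4, 3, 0, 5, 8, 7, 17, 9, 14, 11, 2, 13, 6, 15, 16, 12]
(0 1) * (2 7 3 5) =[1, 0, 7, 5, 4, 2, 6, 3] =(0 1)(2 7 3 5)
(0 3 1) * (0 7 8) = (0 3 1 7 8) = [3, 7, 2, 1, 4, 5, 6, 8, 0]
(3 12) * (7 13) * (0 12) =(0 12 3)(7 13) =[12, 1, 2, 0, 4, 5, 6, 13, 8, 9, 10, 11, 3, 7]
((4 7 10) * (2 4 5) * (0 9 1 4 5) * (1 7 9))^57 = (0 9)(1 7)(2 5)(4 10) = [9, 7, 5, 3, 10, 2, 6, 1, 8, 0, 4]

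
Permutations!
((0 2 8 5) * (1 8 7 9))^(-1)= (0 5 8 1 9 7 2)= [5, 9, 0, 3, 4, 8, 6, 2, 1, 7]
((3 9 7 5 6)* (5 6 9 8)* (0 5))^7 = (9) = [0, 1, 2, 3, 4, 5, 6, 7, 8, 9]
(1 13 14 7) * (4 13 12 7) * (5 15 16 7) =[0, 12, 2, 3, 13, 15, 6, 1, 8, 9, 10, 11, 5, 14, 4, 16, 7] =(1 12 5 15 16 7)(4 13 14)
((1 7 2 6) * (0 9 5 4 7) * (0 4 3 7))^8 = [4, 6, 7, 5, 1, 9, 2, 3, 8, 0] = (0 4 1 6 2 7 3 5 9)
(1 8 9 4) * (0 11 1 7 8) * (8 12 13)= (0 11 1)(4 7 12 13 8 9)= [11, 0, 2, 3, 7, 5, 6, 12, 9, 4, 10, 1, 13, 8]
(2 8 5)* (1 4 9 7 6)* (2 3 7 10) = (1 4 9 10 2 8 5 3 7 6) = [0, 4, 8, 7, 9, 3, 1, 6, 5, 10, 2]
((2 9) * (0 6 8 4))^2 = (9)(0 8)(4 6) = [8, 1, 2, 3, 6, 5, 4, 7, 0, 9]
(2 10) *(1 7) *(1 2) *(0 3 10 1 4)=(0 3 10 4)(1 7 2)=[3, 7, 1, 10, 0, 5, 6, 2, 8, 9, 4]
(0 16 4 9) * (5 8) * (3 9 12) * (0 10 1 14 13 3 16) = [0, 14, 2, 9, 12, 8, 6, 7, 5, 10, 1, 11, 16, 3, 13, 15, 4] = (1 14 13 3 9 10)(4 12 16)(5 8)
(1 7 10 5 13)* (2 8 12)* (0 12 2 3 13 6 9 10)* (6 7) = [12, 6, 8, 13, 4, 7, 9, 0, 2, 10, 5, 11, 3, 1] = (0 12 3 13 1 6 9 10 5 7)(2 8)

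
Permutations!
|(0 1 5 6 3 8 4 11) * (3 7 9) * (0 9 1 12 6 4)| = 11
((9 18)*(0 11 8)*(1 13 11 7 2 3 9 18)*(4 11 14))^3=(18)(0 3 13 11 7 9 14 8 2 1 4)=[3, 4, 1, 13, 0, 5, 6, 9, 2, 14, 10, 7, 12, 11, 8, 15, 16, 17, 18]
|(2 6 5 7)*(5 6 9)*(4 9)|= |(2 4 9 5 7)|= 5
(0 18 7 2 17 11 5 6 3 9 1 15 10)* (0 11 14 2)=[18, 15, 17, 9, 4, 6, 3, 0, 8, 1, 11, 5, 12, 13, 2, 10, 16, 14, 7]=(0 18 7)(1 15 10 11 5 6 3 9)(2 17 14)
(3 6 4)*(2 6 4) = (2 6)(3 4) = [0, 1, 6, 4, 3, 5, 2]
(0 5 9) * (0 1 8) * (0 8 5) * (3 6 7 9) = (1 5 3 6 7 9) = [0, 5, 2, 6, 4, 3, 7, 9, 8, 1]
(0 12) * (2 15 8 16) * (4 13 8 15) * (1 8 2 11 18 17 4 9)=(0 12)(1 8 16 11 18 17 4 13 2 9)=[12, 8, 9, 3, 13, 5, 6, 7, 16, 1, 10, 18, 0, 2, 14, 15, 11, 4, 17]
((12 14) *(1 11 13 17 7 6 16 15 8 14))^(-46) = (1 14 15 6 17 11 12 8 16 7 13) = [0, 14, 2, 3, 4, 5, 17, 13, 16, 9, 10, 12, 8, 1, 15, 6, 7, 11]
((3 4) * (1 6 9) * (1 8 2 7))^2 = (1 9 2)(6 8 7) = [0, 9, 1, 3, 4, 5, 8, 6, 7, 2]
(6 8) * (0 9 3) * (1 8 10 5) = (0 9 3)(1 8 6 10 5) = [9, 8, 2, 0, 4, 1, 10, 7, 6, 3, 5]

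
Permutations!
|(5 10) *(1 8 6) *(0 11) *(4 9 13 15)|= |(0 11)(1 8 6)(4 9 13 15)(5 10)|= 12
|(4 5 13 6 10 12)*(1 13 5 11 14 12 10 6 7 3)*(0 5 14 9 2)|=8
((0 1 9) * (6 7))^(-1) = (0 9 1)(6 7) = [9, 0, 2, 3, 4, 5, 7, 6, 8, 1]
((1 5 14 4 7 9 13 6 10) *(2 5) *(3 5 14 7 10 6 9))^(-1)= (1 10 4 14 2)(3 7 5)(9 13)= [0, 10, 1, 7, 14, 3, 6, 5, 8, 13, 4, 11, 12, 9, 2]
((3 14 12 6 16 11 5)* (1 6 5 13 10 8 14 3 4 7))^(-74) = (1 4 12 8 13 16)(5 14 10 11 6 7) = [0, 4, 2, 3, 12, 14, 7, 5, 13, 9, 11, 6, 8, 16, 10, 15, 1]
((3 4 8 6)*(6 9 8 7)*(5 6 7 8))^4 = (3 5 8)(4 6 9) = [0, 1, 2, 5, 6, 8, 9, 7, 3, 4]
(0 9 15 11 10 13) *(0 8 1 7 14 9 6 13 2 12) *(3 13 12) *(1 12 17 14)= (0 6 17 14 9 15 11 10 2 3 13 8 12)(1 7)= [6, 7, 3, 13, 4, 5, 17, 1, 12, 15, 2, 10, 0, 8, 9, 11, 16, 14]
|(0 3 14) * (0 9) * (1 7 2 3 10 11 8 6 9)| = 30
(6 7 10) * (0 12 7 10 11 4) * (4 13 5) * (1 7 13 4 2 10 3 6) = (0 12 13 5 2 10 1 7 11 4)(3 6) = [12, 7, 10, 6, 0, 2, 3, 11, 8, 9, 1, 4, 13, 5]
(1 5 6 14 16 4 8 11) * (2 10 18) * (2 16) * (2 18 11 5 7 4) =(1 7 4 8 5 6 14 18 16 2 10 11) =[0, 7, 10, 3, 8, 6, 14, 4, 5, 9, 11, 1, 12, 13, 18, 15, 2, 17, 16]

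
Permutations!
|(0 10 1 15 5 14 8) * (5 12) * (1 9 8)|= |(0 10 9 8)(1 15 12 5 14)|= 20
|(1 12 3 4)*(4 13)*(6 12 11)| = |(1 11 6 12 3 13 4)| = 7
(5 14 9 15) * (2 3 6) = (2 3 6)(5 14 9 15) = [0, 1, 3, 6, 4, 14, 2, 7, 8, 15, 10, 11, 12, 13, 9, 5]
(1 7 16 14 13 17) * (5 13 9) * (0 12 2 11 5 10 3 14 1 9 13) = (0 12 2 11 5)(1 7 16)(3 14 13 17 9 10) = [12, 7, 11, 14, 4, 0, 6, 16, 8, 10, 3, 5, 2, 17, 13, 15, 1, 9]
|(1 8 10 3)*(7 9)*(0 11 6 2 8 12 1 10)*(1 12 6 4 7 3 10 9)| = 8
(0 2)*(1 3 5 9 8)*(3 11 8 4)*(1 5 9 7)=[2, 11, 0, 9, 3, 7, 6, 1, 5, 4, 10, 8]=(0 2)(1 11 8 5 7)(3 9 4)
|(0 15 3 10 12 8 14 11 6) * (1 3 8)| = |(0 15 8 14 11 6)(1 3 10 12)| = 12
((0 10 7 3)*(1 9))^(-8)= (10)= [0, 1, 2, 3, 4, 5, 6, 7, 8, 9, 10]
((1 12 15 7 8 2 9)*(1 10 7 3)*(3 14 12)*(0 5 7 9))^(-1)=[2, 3, 8, 1, 4, 0, 6, 5, 7, 10, 9, 11, 14, 13, 15, 12]=(0 2 8 7 5)(1 3)(9 10)(12 14 15)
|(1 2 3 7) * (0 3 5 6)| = |(0 3 7 1 2 5 6)| = 7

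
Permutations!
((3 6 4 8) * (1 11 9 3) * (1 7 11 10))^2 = [0, 1, 2, 4, 7, 5, 8, 9, 11, 6, 10, 3] = (3 4 7 9 6 8 11)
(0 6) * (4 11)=(0 6)(4 11)=[6, 1, 2, 3, 11, 5, 0, 7, 8, 9, 10, 4]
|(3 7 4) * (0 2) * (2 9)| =3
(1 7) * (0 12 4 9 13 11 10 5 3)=[12, 7, 2, 0, 9, 3, 6, 1, 8, 13, 5, 10, 4, 11]=(0 12 4 9 13 11 10 5 3)(1 7)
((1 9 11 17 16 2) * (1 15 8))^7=(1 8 15 2 16 17 11 9)=[0, 8, 16, 3, 4, 5, 6, 7, 15, 1, 10, 9, 12, 13, 14, 2, 17, 11]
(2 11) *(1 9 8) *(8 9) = [0, 8, 11, 3, 4, 5, 6, 7, 1, 9, 10, 2] = (1 8)(2 11)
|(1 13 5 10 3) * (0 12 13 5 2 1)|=8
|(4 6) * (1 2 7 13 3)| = |(1 2 7 13 3)(4 6)| = 10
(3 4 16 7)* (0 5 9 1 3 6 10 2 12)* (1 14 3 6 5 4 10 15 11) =(0 4 16 7 5 9 14 3 10 2 12)(1 6 15 11) =[4, 6, 12, 10, 16, 9, 15, 5, 8, 14, 2, 1, 0, 13, 3, 11, 7]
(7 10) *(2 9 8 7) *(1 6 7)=(1 6 7 10 2 9 8)=[0, 6, 9, 3, 4, 5, 7, 10, 1, 8, 2]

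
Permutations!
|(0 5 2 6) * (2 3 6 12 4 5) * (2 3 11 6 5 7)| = |(0 3 5 11 6)(2 12 4 7)| = 20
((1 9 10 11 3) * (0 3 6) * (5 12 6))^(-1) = [6, 3, 2, 0, 4, 11, 12, 7, 8, 1, 9, 10, 5] = (0 6 12 5 11 10 9 1 3)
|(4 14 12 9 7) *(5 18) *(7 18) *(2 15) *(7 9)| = 12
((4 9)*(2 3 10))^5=(2 10 3)(4 9)=[0, 1, 10, 2, 9, 5, 6, 7, 8, 4, 3]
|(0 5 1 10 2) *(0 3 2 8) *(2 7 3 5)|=6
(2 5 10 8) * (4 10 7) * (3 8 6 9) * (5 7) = (2 7 4 10 6 9 3 8) = [0, 1, 7, 8, 10, 5, 9, 4, 2, 3, 6]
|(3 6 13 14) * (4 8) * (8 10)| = |(3 6 13 14)(4 10 8)| = 12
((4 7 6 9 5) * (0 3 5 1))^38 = [9, 6, 2, 1, 3, 0, 4, 5, 8, 7] = (0 9 7 5)(1 6 4 3)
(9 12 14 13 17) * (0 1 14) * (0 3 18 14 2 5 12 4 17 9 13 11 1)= (1 2 5 12 3 18 14 11)(4 17 13 9)= [0, 2, 5, 18, 17, 12, 6, 7, 8, 4, 10, 1, 3, 9, 11, 15, 16, 13, 14]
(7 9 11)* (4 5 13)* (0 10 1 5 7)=(0 10 1 5 13 4 7 9 11)=[10, 5, 2, 3, 7, 13, 6, 9, 8, 11, 1, 0, 12, 4]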